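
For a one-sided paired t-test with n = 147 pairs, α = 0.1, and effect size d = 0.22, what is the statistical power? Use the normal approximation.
Power ≈ 0.92

Power calculation (paired t-test, normal approximation):
z_β = d · √n - z_α
z_β = 0.22 · √147 - 1.282
z_β = 0.22 · 12.124 - 1.282
z_β = 1.386

Power = Φ(z_β) = Φ(1.386) ≈ 0.917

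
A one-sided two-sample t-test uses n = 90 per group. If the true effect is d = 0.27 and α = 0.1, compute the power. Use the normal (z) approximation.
Power ≈ 0.70

Power calculation (two-sample t-test, normal approximation):
z_β = d · √(n/2) - z_α
z_β = 0.27 · √(90/2) - 1.282
z_β = 0.27 · 6.708 - 1.282
z_β = 0.530

Power = Φ(z_β) = Φ(0.530) ≈ 0.702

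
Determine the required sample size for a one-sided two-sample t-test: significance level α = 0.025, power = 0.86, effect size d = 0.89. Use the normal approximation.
n = 24 per group

Sample size formula (two-sample t-test, normal approximation):
n = 2 · ((z_α + z_β) / d)²

z_α = 1.960 (for α = 0.025, one-sided)
z_β = 1.080 (for power = 0.86)
d = 0.89

n = 2 · ((1.960 + 1.080) / 0.89)²
n = 2 · (3.416)²
n ≈ 23.34
Round up to the next whole number: n = 24 per group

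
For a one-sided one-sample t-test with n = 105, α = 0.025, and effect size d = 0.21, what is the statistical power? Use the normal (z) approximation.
Power ≈ 0.58

Power calculation (one-sample t-test, normal approximation):
z_β = d · √n - z_α
z_β = 0.21 · √105 - 1.960
z_β = 0.21 · 10.247 - 1.960
z_β = 0.192

Power = Φ(z_β) = Φ(0.192) ≈ 0.576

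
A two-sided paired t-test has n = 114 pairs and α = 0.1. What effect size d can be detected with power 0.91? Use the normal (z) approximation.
d ≈ 0.28

Minimum detectable effect (paired t-test, normal approximation):
d = (z_{α/2} + z_β) / √n
d = (1.645 + 1.341) / √114
d = 2.986 / 10.677
d ≈ 0.28

By Cohen's convention (0.2 small / 0.5 medium / 0.8 large): small effect.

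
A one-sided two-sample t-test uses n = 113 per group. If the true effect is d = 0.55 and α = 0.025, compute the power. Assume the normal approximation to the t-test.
Power ≈ 0.99

Power calculation (two-sample t-test, normal approximation):
z_β = d · √(n/2) - z_α
z_β = 0.55 · √(113/2) - 1.960
z_β = 0.55 · 7.517 - 1.960
z_β = 2.174

Power = Φ(z_β) = Φ(2.174) ≈ 0.985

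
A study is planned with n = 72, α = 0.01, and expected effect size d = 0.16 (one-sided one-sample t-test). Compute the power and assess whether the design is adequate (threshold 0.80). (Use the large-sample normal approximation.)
Power ≈ 0.17; the study is underpowered (power < 0.80)

Power calculation (one-sample t-test, normal approximation):
z_β = d · √n - z_α
z_β = 0.16 · √72 - 2.326
z_β = 0.16 · 8.485 - 2.326
z_β = -0.969

Power = Φ(z_β) = Φ(-0.969) ≈ 0.166

Effect size d = 0.16 is very small by Cohen's convention (0.2/0.5/0.8).

Threshold: power ≥ 0.80 is conventionally adequate.
Power ≈ 0.17 → the study is underpowered (power < 0.80).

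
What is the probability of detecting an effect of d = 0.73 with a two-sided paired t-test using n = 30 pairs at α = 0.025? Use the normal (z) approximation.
Power ≈ 0.96

Power calculation (paired t-test, normal approximation):
z_β = d · √n - z_{α/2}
z_β = 0.73 · √30 - 2.241
z_β = 0.73 · 5.477 - 2.241
z_β = 1.757

Power = Φ(z_β) = Φ(1.757) ≈ 0.961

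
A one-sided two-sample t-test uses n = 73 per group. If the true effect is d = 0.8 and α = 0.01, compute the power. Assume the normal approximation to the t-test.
Power ≈ 0.99

Power calculation (two-sample t-test, normal approximation):
z_β = d · √(n/2) - z_α
z_β = 0.8 · √(73/2) - 2.326
z_β = 0.8 · 6.042 - 2.326
z_β = 2.507

Power = Φ(z_β) = Φ(2.507) ≈ 0.994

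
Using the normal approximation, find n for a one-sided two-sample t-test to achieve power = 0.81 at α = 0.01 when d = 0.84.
n = 30 per group

Sample size formula (two-sample t-test, normal approximation):
n = 2 · ((z_α + z_β) / d)²

z_α = 2.326 (for α = 0.01, one-sided)
z_β = 0.878 (for power = 0.81)
d = 0.84

n = 2 · ((2.326 + 0.878) / 0.84)²
n = 2 · (3.814)²
n ≈ 29.09
Round up to the next whole number: n = 30 per group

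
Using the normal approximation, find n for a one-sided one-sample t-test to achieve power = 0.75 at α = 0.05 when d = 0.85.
n = 8

Sample size formula (one-sample t-test, normal approximation):
n = ((z_α + z_β) / d)²

z_α = 1.645 (for α = 0.05, one-sided)
z_β = 0.674 (for power = 0.75)
d = 0.85

n = ((1.645 + 0.674) / 0.85)²
n = (2.728)²
n ≈ 7.44
Round up to the next whole number: n = 8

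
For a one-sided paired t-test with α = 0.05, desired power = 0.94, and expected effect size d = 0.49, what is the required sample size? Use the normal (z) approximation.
n = 43 pairs

Sample size formula (paired t-test, normal approximation):
n = ((z_α + z_β) / d)²

z_α = 1.645 (for α = 0.05, one-sided)
z_β = 1.555 (for power = 0.94)
d = 0.49

n = ((1.645 + 1.555) / 0.49)²
n = (6.531)²
n ≈ 42.65
Round up to the next whole number: n = 43 pairs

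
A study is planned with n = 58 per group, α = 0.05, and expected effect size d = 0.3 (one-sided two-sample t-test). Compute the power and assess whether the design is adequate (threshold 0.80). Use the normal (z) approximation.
Power ≈ 0.49; the study is underpowered (power < 0.80)

Power calculation (two-sample t-test, normal approximation):
z_β = d · √(n/2) - z_α
z_β = 0.3 · √(58/2) - 1.645
z_β = 0.3 · 5.385 - 1.645
z_β = -0.029

Power = Φ(z_β) = Φ(-0.029) ≈ 0.488

Effect size d = 0.3 is small by Cohen's convention (0.2/0.5/0.8).

Threshold: power ≥ 0.80 is conventionally adequate.
Power ≈ 0.49 → the study is underpowered (power < 0.80).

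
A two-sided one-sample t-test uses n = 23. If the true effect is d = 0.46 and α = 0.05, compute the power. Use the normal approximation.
Power ≈ 0.60

Power calculation (one-sample t-test, normal approximation):
z_β = d · √n - z_{α/2}
z_β = 0.46 · √23 - 1.960
z_β = 0.46 · 4.796 - 1.960
z_β = 0.246

Power = Φ(z_β) = Φ(0.246) ≈ 0.597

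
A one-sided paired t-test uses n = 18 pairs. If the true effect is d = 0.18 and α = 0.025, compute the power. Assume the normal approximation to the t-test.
Power ≈ 0.12

Power calculation (paired t-test, normal approximation):
z_β = d · √n - z_α
z_β = 0.18 · √18 - 1.960
z_β = 0.18 · 4.243 - 1.960
z_β = -1.196

Power = Φ(z_β) = Φ(-1.196) ≈ 0.116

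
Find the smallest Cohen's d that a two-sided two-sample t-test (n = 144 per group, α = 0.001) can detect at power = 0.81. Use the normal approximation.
d ≈ 0.49

Minimum detectable effect (two-sample t-test, normal approximation):
d = (z_{α/2} + z_β) / √(n/2)
d = (3.291 + 0.878) / √(144/2)
d = 4.168 / 8.485
d ≈ 0.49

By Cohen's convention (0.2 small / 0.5 medium / 0.8 large): small effect.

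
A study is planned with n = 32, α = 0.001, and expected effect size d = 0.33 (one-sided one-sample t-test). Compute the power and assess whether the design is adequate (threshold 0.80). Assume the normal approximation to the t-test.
Power ≈ 0.11; the study is underpowered (power < 0.80)

Power calculation (one-sample t-test, normal approximation):
z_β = d · √n - z_α
z_β = 0.33 · √32 - 3.090
z_β = 0.33 · 5.657 - 3.090
z_β = -1.223

Power = Φ(z_β) = Φ(-1.223) ≈ 0.111

Effect size d = 0.33 is small by Cohen's convention (0.2/0.5/0.8).

Threshold: power ≥ 0.80 is conventionally adequate.
Power ≈ 0.11 → the study is underpowered (power < 0.80).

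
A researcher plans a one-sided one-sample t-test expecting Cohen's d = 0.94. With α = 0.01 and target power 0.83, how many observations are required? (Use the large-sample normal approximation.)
n = 13

Sample size formula (one-sample t-test, normal approximation):
n = ((z_α + z_β) / d)²

z_α = 2.326 (for α = 0.01, one-sided)
z_β = 0.954 (for power = 0.83)
d = 0.94

n = ((2.326 + 0.954) / 0.94)²
n = (3.489)²
n ≈ 12.17
Round up to the next whole number: n = 13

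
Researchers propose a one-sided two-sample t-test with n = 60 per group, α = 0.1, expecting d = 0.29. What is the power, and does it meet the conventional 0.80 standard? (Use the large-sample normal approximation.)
Power ≈ 0.62; the study is underpowered (power < 0.80)

Power calculation (two-sample t-test, normal approximation):
z_β = d · √(n/2) - z_α
z_β = 0.29 · √(60/2) - 1.282
z_β = 0.29 · 5.477 - 1.282
z_β = 0.307

Power = Φ(z_β) = Φ(0.307) ≈ 0.621

Effect size d = 0.29 is small by Cohen's convention (0.2/0.5/0.8).

Threshold: power ≥ 0.80 is conventionally adequate.
Power ≈ 0.62 → the study is underpowered (power < 0.80).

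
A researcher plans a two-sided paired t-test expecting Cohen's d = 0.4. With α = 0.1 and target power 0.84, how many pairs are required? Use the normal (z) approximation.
n = 44 pairs

Sample size formula (paired t-test, normal approximation):
n = ((z_{α/2} + z_β) / d)²

z_{α/2} = 1.645 (for α = 0.1, two-sided)
z_β = 0.994 (for power = 0.84)
d = 0.4

n = ((1.645 + 0.994) / 0.4)²
n = (6.598)²
n ≈ 43.53
Round up to the next whole number: n = 44 pairs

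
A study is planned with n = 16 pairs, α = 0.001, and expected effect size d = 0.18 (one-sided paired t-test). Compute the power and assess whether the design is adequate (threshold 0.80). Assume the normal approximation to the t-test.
Power ≈ 0.01; the study is underpowered (power < 0.80)

Power calculation (paired t-test, normal approximation):
z_β = d · √n - z_α
z_β = 0.18 · √16 - 3.090
z_β = 0.18 · 4.000 - 3.090
z_β = -2.370

Power = Φ(z_β) = Φ(-2.370) ≈ 0.009

Effect size d = 0.18 is very small by Cohen's convention (0.2/0.5/0.8).

Threshold: power ≥ 0.80 is conventionally adequate.
Power ≈ 0.01 → the study is underpowered (power < 0.80).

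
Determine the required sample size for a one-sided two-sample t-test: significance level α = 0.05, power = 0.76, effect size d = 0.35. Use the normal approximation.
n = 91 per group

Sample size formula (two-sample t-test, normal approximation):
n = 2 · ((z_α + z_β) / d)²

z_α = 1.645 (for α = 0.05, one-sided)
z_β = 0.706 (for power = 0.76)
d = 0.35

n = 2 · ((1.645 + 0.706) / 0.35)²
n = 2 · (6.717)²
n ≈ 90.24
Round up to the next whole number: n = 91 per group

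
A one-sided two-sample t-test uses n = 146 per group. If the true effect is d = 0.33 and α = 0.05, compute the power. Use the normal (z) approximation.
Power ≈ 0.88

Power calculation (two-sample t-test, normal approximation):
z_β = d · √(n/2) - z_α
z_β = 0.33 · √(146/2) - 1.645
z_β = 0.33 · 8.544 - 1.645
z_β = 1.175

Power = Φ(z_β) = Φ(1.175) ≈ 0.880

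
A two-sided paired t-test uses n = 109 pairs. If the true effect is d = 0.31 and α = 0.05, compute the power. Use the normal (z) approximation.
Power ≈ 0.90

Power calculation (paired t-test, normal approximation):
z_β = d · √n - z_{α/2}
z_β = 0.31 · √109 - 1.960
z_β = 0.31 · 10.440 - 1.960
z_β = 1.277

Power = Φ(z_β) = Φ(1.277) ≈ 0.899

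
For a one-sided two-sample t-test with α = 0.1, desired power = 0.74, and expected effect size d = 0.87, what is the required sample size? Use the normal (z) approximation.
n = 10 per group

Sample size formula (two-sample t-test, normal approximation):
n = 2 · ((z_α + z_β) / d)²

z_α = 1.282 (for α = 0.1, one-sided)
z_β = 0.643 (for power = 0.74)
d = 0.87

n = 2 · ((1.282 + 0.643) / 0.87)²
n = 2 · (2.213)²
n ≈ 9.79
Round up to the next whole number: n = 10 per group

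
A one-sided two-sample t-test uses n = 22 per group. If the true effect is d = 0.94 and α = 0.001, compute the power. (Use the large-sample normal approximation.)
Power ≈ 0.51

Power calculation (two-sample t-test, normal approximation):
z_β = d · √(n/2) - z_α
z_β = 0.94 · √(22/2) - 3.090
z_β = 0.94 · 3.317 - 3.090
z_β = 0.027

Power = Φ(z_β) = Φ(0.027) ≈ 0.511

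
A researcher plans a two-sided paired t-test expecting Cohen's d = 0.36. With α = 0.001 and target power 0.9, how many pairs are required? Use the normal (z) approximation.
n = 162 pairs

Sample size formula (paired t-test, normal approximation):
n = ((z_{α/2} + z_β) / d)²

z_{α/2} = 3.291 (for α = 0.001, two-sided)
z_β = 1.282 (for power = 0.9)
d = 0.36

n = ((3.291 + 1.282) / 0.36)²
n = (12.703)²
n ≈ 161.37
Round up to the next whole number: n = 162 pairs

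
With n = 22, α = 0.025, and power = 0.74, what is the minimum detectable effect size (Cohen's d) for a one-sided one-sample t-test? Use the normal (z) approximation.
d ≈ 0.56

Minimum detectable effect (one-sample t-test, normal approximation):
d = (z_α + z_β) / √n
d = (1.960 + 0.643) / √22
d = 2.603 / 4.690
d ≈ 0.56

By Cohen's convention (0.2 small / 0.5 medium / 0.8 large): medium effect.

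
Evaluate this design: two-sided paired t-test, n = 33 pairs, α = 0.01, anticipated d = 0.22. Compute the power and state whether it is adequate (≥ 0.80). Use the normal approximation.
Power ≈ 0.09; the study is underpowered (power < 0.80)

Power calculation (paired t-test, normal approximation):
z_β = d · √n - z_{α/2}
z_β = 0.22 · √33 - 2.576
z_β = 0.22 · 5.745 - 2.576
z_β = -1.312

Power = Φ(z_β) = Φ(-1.312) ≈ 0.095

Effect size d = 0.22 is small by Cohen's convention (0.2/0.5/0.8).

Threshold: power ≥ 0.80 is conventionally adequate.
Power ≈ 0.09 → the study is underpowered (power < 0.80).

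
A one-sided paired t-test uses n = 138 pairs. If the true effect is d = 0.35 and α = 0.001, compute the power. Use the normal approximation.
Power ≈ 0.85

Power calculation (paired t-test, normal approximation):
z_β = d · √n - z_α
z_β = 0.35 · √138 - 3.090
z_β = 0.35 · 11.747 - 3.090
z_β = 1.021

Power = Φ(z_β) = Φ(1.021) ≈ 0.846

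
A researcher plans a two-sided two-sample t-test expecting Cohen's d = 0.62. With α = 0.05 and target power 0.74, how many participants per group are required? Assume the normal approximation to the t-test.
n = 36 per group

Sample size formula (two-sample t-test, normal approximation):
n = 2 · ((z_{α/2} + z_β) / d)²

z_{α/2} = 1.960 (for α = 0.05, two-sided)
z_β = 0.643 (for power = 0.74)
d = 0.62

n = 2 · ((1.960 + 0.643) / 0.62)²
n = 2 · (4.198)²
n ≈ 35.25
Round up to the next whole number: n = 36 per group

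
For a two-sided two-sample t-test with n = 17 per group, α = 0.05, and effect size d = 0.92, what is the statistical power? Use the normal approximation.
Power ≈ 0.76

Power calculation (two-sample t-test, normal approximation):
z_β = d · √(n/2) - z_{α/2}
z_β = 0.92 · √(17/2) - 1.960
z_β = 0.92 · 2.915 - 1.960
z_β = 0.722

Power = Φ(z_β) = Φ(0.722) ≈ 0.765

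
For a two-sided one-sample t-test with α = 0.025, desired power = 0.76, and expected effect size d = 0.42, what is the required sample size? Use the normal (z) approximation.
n = 50

Sample size formula (one-sample t-test, normal approximation):
n = ((z_{α/2} + z_β) / d)²

z_{α/2} = 2.241 (for α = 0.025, two-sided)
z_β = 0.706 (for power = 0.76)
d = 0.42

n = ((2.241 + 0.706) / 0.42)²
n = (7.017)²
n ≈ 49.24
Round up to the next whole number: n = 50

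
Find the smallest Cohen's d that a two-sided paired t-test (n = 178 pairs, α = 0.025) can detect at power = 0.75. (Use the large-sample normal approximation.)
d ≈ 0.22

Minimum detectable effect (paired t-test, normal approximation):
d = (z_{α/2} + z_β) / √n
d = (2.241 + 0.674) / √178
d = 2.916 / 13.342
d ≈ 0.22

By Cohen's convention (0.2 small / 0.5 medium / 0.8 large): small effect.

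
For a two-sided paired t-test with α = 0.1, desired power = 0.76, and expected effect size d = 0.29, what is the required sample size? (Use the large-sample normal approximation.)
n = 66 pairs

Sample size formula (paired t-test, normal approximation):
n = ((z_{α/2} + z_β) / d)²

z_{α/2} = 1.645 (for α = 0.1, two-sided)
z_β = 0.706 (for power = 0.76)
d = 0.29

n = ((1.645 + 0.706) / 0.29)²
n = (8.107)²
n ≈ 65.72
Round up to the next whole number: n = 66 pairs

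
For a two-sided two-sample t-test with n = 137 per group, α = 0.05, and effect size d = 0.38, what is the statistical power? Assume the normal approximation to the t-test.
Power ≈ 0.88

Power calculation (two-sample t-test, normal approximation):
z_β = d · √(n/2) - z_{α/2}
z_β = 0.38 · √(137/2) - 1.960
z_β = 0.38 · 8.276 - 1.960
z_β = 1.185

Power = Φ(z_β) = Φ(1.185) ≈ 0.882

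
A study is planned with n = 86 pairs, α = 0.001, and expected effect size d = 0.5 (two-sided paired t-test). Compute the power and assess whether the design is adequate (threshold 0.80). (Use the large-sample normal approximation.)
Power ≈ 0.91; the study is adequately powered (power ≥ 0.80)

Power calculation (paired t-test, normal approximation):
z_β = d · √n - z_{α/2}
z_β = 0.5 · √86 - 3.291
z_β = 0.5 · 9.274 - 3.291
z_β = 1.346

Power = Φ(z_β) = Φ(1.346) ≈ 0.911

Effect size d = 0.5 is medium by Cohen's convention (0.2/0.5/0.8).

Threshold: power ≥ 0.80 is conventionally adequate.
Power ≈ 0.91 → the study is adequately powered (power ≥ 0.80).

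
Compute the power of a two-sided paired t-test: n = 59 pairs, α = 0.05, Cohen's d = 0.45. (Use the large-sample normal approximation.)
Power ≈ 0.93

Power calculation (paired t-test, normal approximation):
z_β = d · √n - z_{α/2}
z_β = 0.45 · √59 - 1.960
z_β = 0.45 · 7.681 - 1.960
z_β = 1.497

Power = Φ(z_β) = Φ(1.497) ≈ 0.933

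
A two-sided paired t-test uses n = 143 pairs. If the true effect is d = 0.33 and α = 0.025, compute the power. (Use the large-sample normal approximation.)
Power ≈ 0.96

Power calculation (paired t-test, normal approximation):
z_β = d · √n - z_{α/2}
z_β = 0.33 · √143 - 2.241
z_β = 0.33 · 11.958 - 2.241
z_β = 1.705

Power = Φ(z_β) = Φ(1.705) ≈ 0.956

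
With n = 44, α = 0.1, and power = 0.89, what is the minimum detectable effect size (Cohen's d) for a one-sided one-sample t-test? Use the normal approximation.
d ≈ 0.38

Minimum detectable effect (one-sample t-test, normal approximation):
d = (z_α + z_β) / √n
d = (1.282 + 1.227) / √44
d = 2.508 / 6.633
d ≈ 0.38

By Cohen's convention (0.2 small / 0.5 medium / 0.8 large): small effect.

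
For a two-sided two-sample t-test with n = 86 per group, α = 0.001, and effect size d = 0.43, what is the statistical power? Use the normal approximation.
Power ≈ 0.32

Power calculation (two-sample t-test, normal approximation):
z_β = d · √(n/2) - z_{α/2}
z_β = 0.43 · √(86/2) - 3.291
z_β = 0.43 · 6.557 - 3.291
z_β = -0.471

Power = Φ(z_β) = Φ(-0.471) ≈ 0.319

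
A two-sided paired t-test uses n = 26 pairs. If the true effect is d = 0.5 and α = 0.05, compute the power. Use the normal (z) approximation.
Power ≈ 0.72

Power calculation (paired t-test, normal approximation):
z_β = d · √n - z_{α/2}
z_β = 0.5 · √26 - 1.960
z_β = 0.5 · 5.099 - 1.960
z_β = 0.590

Power = Φ(z_β) = Φ(0.590) ≈ 0.722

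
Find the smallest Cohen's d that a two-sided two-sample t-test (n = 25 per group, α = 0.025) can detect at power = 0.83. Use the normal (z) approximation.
d ≈ 0.90

Minimum detectable effect (two-sample t-test, normal approximation):
d = (z_{α/2} + z_β) / √(n/2)
d = (2.241 + 0.954) / √(25/2)
d = 3.196 / 3.536
d ≈ 0.90

By Cohen's convention (0.2 small / 0.5 medium / 0.8 large): large effect.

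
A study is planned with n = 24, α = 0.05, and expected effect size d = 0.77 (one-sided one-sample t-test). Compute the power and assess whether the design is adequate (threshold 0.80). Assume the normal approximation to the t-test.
Power ≈ 0.98; the study is adequately powered (power ≥ 0.80)

Power calculation (one-sample t-test, normal approximation):
z_β = d · √n - z_α
z_β = 0.77 · √24 - 1.645
z_β = 0.77 · 4.899 - 1.645
z_β = 2.127

Power = Φ(z_β) = Φ(2.127) ≈ 0.983

Effect size d = 0.77 is medium by Cohen's convention (0.2/0.5/0.8).

Threshold: power ≥ 0.80 is conventionally adequate.
Power ≈ 0.98 → the study is adequately powered (power ≥ 0.80).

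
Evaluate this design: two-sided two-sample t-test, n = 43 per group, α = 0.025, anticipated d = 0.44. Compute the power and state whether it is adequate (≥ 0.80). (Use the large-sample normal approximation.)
Power ≈ 0.42; the study is underpowered (power < 0.80)

Power calculation (two-sample t-test, normal approximation):
z_β = d · √(n/2) - z_{α/2}
z_β = 0.44 · √(43/2) - 2.241
z_β = 0.44 · 4.637 - 2.241
z_β = -0.201

Power = Φ(z_β) = Φ(-0.201) ≈ 0.420

Effect size d = 0.44 is small by Cohen's convention (0.2/0.5/0.8).

Threshold: power ≥ 0.80 is conventionally adequate.
Power ≈ 0.42 → the study is underpowered (power < 0.80).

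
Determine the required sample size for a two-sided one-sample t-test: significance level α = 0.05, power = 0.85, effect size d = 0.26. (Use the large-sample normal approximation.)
n = 133

Sample size formula (one-sample t-test, normal approximation):
n = ((z_{α/2} + z_β) / d)²

z_{α/2} = 1.960 (for α = 0.05, two-sided)
z_β = 1.036 (for power = 0.85)
d = 0.26

n = ((1.960 + 1.036) / 0.26)²
n = (11.523)²
n ≈ 132.78
Round up to the next whole number: n = 133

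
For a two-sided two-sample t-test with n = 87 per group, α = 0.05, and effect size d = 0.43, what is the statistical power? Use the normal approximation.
Power ≈ 0.81

Power calculation (two-sample t-test, normal approximation):
z_β = d · √(n/2) - z_{α/2}
z_β = 0.43 · √(87/2) - 1.960
z_β = 0.43 · 6.595 - 1.960
z_β = 0.876

Power = Φ(z_β) = Φ(0.876) ≈ 0.810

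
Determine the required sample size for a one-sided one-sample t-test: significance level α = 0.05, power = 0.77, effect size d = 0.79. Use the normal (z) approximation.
n = 10

Sample size formula (one-sample t-test, normal approximation):
n = ((z_α + z_β) / d)²

z_α = 1.645 (for α = 0.05, one-sided)
z_β = 0.739 (for power = 0.77)
d = 0.79

n = ((1.645 + 0.739) / 0.79)²
n = (3.018)²
n ≈ 9.11
Round up to the next whole number: n = 10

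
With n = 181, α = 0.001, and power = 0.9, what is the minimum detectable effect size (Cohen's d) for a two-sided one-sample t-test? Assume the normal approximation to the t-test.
d ≈ 0.34

Minimum detectable effect (one-sample t-test, normal approximation):
d = (z_{α/2} + z_β) / √n
d = (3.291 + 1.282) / √181
d = 4.572 / 13.454
d ≈ 0.34

By Cohen's convention (0.2 small / 0.5 medium / 0.8 large): small effect.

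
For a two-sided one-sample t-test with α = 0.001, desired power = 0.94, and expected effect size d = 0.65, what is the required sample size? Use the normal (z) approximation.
n = 56

Sample size formula (one-sample t-test, normal approximation):
n = ((z_{α/2} + z_β) / d)²

z_{α/2} = 3.291 (for α = 0.001, two-sided)
z_β = 1.555 (for power = 0.94)
d = 0.65

n = ((3.291 + 1.555) / 0.65)²
n = (7.455)²
n ≈ 55.58
Round up to the next whole number: n = 56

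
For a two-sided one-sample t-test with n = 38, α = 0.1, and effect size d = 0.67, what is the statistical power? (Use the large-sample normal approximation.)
Power ≈ 0.99

Power calculation (one-sample t-test, normal approximation):
z_β = d · √n - z_{α/2}
z_β = 0.67 · √38 - 1.645
z_β = 0.67 · 6.164 - 1.645
z_β = 2.485

Power = Φ(z_β) = Φ(2.485) ≈ 0.994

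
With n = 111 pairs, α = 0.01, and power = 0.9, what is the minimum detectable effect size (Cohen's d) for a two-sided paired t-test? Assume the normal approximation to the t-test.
d ≈ 0.37

Minimum detectable effect (paired t-test, normal approximation):
d = (z_{α/2} + z_β) / √n
d = (2.576 + 1.282) / √111
d = 3.857 / 10.536
d ≈ 0.37

By Cohen's convention (0.2 small / 0.5 medium / 0.8 large): small effect.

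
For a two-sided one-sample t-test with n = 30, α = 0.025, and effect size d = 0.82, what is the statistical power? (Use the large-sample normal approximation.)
Power ≈ 0.99

Power calculation (one-sample t-test, normal approximation):
z_β = d · √n - z_{α/2}
z_β = 0.82 · √30 - 2.241
z_β = 0.82 · 5.477 - 2.241
z_β = 2.250

Power = Φ(z_β) = Φ(2.250) ≈ 0.988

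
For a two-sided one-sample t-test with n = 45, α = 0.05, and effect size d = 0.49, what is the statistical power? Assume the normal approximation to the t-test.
Power ≈ 0.91

Power calculation (one-sample t-test, normal approximation):
z_β = d · √n - z_{α/2}
z_β = 0.49 · √45 - 1.960
z_β = 0.49 · 6.708 - 1.960
z_β = 1.327

Power = Φ(z_β) = Φ(1.327) ≈ 0.908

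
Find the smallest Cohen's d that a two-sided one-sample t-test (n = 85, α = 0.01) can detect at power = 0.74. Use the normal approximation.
d ≈ 0.35

Minimum detectable effect (one-sample t-test, normal approximation):
d = (z_{α/2} + z_β) / √n
d = (2.576 + 0.643) / √85
d = 3.219 / 9.220
d ≈ 0.35

By Cohen's convention (0.2 small / 0.5 medium / 0.8 large): small effect.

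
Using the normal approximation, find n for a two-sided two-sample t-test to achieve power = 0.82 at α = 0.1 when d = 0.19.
n = 364 per group

Sample size formula (two-sample t-test, normal approximation):
n = 2 · ((z_{α/2} + z_β) / d)²

z_{α/2} = 1.645 (for α = 0.1, two-sided)
z_β = 0.915 (for power = 0.82)
d = 0.19

n = 2 · ((1.645 + 0.915) / 0.19)²
n = 2 · (13.474)²
n ≈ 363.10
Round up to the next whole number: n = 364 per group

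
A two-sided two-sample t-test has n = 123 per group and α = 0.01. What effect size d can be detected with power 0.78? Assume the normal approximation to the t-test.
d ≈ 0.43

Minimum detectable effect (two-sample t-test, normal approximation):
d = (z_{α/2} + z_β) / √(n/2)
d = (2.576 + 0.772) / √(123/2)
d = 3.348 / 7.842
d ≈ 0.43

By Cohen's convention (0.2 small / 0.5 medium / 0.8 large): small effect.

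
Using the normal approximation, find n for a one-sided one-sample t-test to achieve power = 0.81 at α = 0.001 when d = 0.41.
n = 94

Sample size formula (one-sample t-test, normal approximation):
n = ((z_α + z_β) / d)²

z_α = 3.090 (for α = 0.001, one-sided)
z_β = 0.878 (for power = 0.81)
d = 0.41

n = ((3.090 + 0.878) / 0.41)²
n = (9.678)²
n ≈ 93.66
Round up to the next whole number: n = 94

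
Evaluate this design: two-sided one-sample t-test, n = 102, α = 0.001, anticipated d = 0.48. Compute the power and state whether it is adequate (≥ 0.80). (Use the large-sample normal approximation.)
Power ≈ 0.94; the study is adequately powered (power ≥ 0.80)

Power calculation (one-sample t-test, normal approximation):
z_β = d · √n - z_{α/2}
z_β = 0.48 · √102 - 3.291
z_β = 0.48 · 10.100 - 3.291
z_β = 1.557

Power = Φ(z_β) = Φ(1.557) ≈ 0.940

Effect size d = 0.48 is small by Cohen's convention (0.2/0.5/0.8).

Threshold: power ≥ 0.80 is conventionally adequate.
Power ≈ 0.94 → the study is adequately powered (power ≥ 0.80).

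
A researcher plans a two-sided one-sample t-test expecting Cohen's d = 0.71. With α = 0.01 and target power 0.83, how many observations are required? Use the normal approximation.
n = 25

Sample size formula (one-sample t-test, normal approximation):
n = ((z_{α/2} + z_β) / d)²

z_{α/2} = 2.576 (for α = 0.01, two-sided)
z_β = 0.954 (for power = 0.83)
d = 0.71

n = ((2.576 + 0.954) / 0.71)²
n = (4.972)²
n ≈ 24.72
Round up to the next whole number: n = 25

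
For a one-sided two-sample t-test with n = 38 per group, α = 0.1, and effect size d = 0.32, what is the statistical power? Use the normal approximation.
Power ≈ 0.55

Power calculation (two-sample t-test, normal approximation):
z_β = d · √(n/2) - z_α
z_β = 0.32 · √(38/2) - 1.282
z_β = 0.32 · 4.359 - 1.282
z_β = 0.113

Power = Φ(z_β) = Φ(0.113) ≈ 0.545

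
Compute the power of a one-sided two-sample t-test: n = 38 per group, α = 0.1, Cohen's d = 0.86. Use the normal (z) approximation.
Power ≈ 0.99

Power calculation (two-sample t-test, normal approximation):
z_β = d · √(n/2) - z_α
z_β = 0.86 · √(38/2) - 1.282
z_β = 0.86 · 4.359 - 1.282
z_β = 2.467

Power = Φ(z_β) = Φ(2.467) ≈ 0.993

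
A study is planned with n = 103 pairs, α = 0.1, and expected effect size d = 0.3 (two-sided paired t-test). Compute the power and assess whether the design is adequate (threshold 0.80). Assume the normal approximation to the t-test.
Power ≈ 0.92; the study is adequately powered (power ≥ 0.80)

Power calculation (paired t-test, normal approximation):
z_β = d · √n - z_{α/2}
z_β = 0.3 · √103 - 1.645
z_β = 0.3 · 10.149 - 1.645
z_β = 1.400

Power = Φ(z_β) = Φ(1.400) ≈ 0.919

Effect size d = 0.3 is small by Cohen's convention (0.2/0.5/0.8).

Threshold: power ≥ 0.80 is conventionally adequate.
Power ≈ 0.92 → the study is adequately powered (power ≥ 0.80).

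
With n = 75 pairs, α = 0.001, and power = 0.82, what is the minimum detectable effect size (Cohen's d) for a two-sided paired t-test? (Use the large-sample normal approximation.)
d ≈ 0.49

Minimum detectable effect (paired t-test, normal approximation):
d = (z_{α/2} + z_β) / √n
d = (3.291 + 0.915) / √75
d = 4.206 / 8.660
d ≈ 0.49

By Cohen's convention (0.2 small / 0.5 medium / 0.8 large): small effect.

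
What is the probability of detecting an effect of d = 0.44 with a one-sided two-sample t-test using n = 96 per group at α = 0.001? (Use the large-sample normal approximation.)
Power ≈ 0.48

Power calculation (two-sample t-test, normal approximation):
z_β = d · √(n/2) - z_α
z_β = 0.44 · √(96/2) - 3.090
z_β = 0.44 · 6.928 - 3.090
z_β = -0.042

Power = Φ(z_β) = Φ(-0.042) ≈ 0.483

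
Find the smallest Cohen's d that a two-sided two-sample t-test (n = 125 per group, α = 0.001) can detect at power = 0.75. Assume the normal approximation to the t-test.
d ≈ 0.50

Minimum detectable effect (two-sample t-test, normal approximation):
d = (z_{α/2} + z_β) / √(n/2)
d = (3.291 + 0.674) / √(125/2)
d = 3.965 / 7.906
d ≈ 0.50

By Cohen's convention (0.2 small / 0.5 medium / 0.8 large): medium effect.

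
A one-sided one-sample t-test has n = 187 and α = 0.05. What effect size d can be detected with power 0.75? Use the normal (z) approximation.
d ≈ 0.17

Minimum detectable effect (one-sample t-test, normal approximation):
d = (z_α + z_β) / √n
d = (1.645 + 0.674) / √187
d = 2.319 / 13.675
d ≈ 0.17

By Cohen's convention (0.2 small / 0.5 medium / 0.8 large): very small effect.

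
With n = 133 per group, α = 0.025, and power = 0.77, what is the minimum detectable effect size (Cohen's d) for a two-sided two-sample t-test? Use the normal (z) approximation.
d ≈ 0.37

Minimum detectable effect (two-sample t-test, normal approximation):
d = (z_{α/2} + z_β) / √(n/2)
d = (2.241 + 0.739) / √(133/2)
d = 2.980 / 8.155
d ≈ 0.37

By Cohen's convention (0.2 small / 0.5 medium / 0.8 large): small effect.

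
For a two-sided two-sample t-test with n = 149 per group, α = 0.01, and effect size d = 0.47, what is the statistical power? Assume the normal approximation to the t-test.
Power ≈ 0.93

Power calculation (two-sample t-test, normal approximation):
z_β = d · √(n/2) - z_{α/2}
z_β = 0.47 · √(149/2) - 2.576
z_β = 0.47 · 8.631 - 2.576
z_β = 1.481

Power = Φ(z_β) = Φ(1.481) ≈ 0.931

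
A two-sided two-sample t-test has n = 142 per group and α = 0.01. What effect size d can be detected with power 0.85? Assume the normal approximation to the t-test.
d ≈ 0.43

Minimum detectable effect (two-sample t-test, normal approximation):
d = (z_{α/2} + z_β) / √(n/2)
d = (2.576 + 1.036) / √(142/2)
d = 3.612 / 8.426
d ≈ 0.43

By Cohen's convention (0.2 small / 0.5 medium / 0.8 large): small effect.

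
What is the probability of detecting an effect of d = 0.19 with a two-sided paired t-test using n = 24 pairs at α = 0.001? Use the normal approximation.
Power ≈ 0.01

Power calculation (paired t-test, normal approximation):
z_β = d · √n - z_{α/2}
z_β = 0.19 · √24 - 3.291
z_β = 0.19 · 4.899 - 3.291
z_β = -2.360

Power = Φ(z_β) = Φ(-2.360) ≈ 0.009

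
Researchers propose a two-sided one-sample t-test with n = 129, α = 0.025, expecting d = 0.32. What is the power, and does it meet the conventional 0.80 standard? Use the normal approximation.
Power ≈ 0.92; the study is adequately powered (power ≥ 0.80)

Power calculation (one-sample t-test, normal approximation):
z_β = d · √n - z_{α/2}
z_β = 0.32 · √129 - 2.241
z_β = 0.32 · 11.358 - 2.241
z_β = 1.393

Power = Φ(z_β) = Φ(1.393) ≈ 0.918

Effect size d = 0.32 is small by Cohen's convention (0.2/0.5/0.8).

Threshold: power ≥ 0.80 is conventionally adequate.
Power ≈ 0.92 → the study is adequately powered (power ≥ 0.80).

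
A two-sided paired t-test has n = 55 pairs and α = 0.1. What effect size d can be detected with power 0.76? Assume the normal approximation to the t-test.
d ≈ 0.32

Minimum detectable effect (paired t-test, normal approximation):
d = (z_{α/2} + z_β) / √n
d = (1.645 + 0.706) / √55
d = 2.351 / 7.416
d ≈ 0.32

By Cohen's convention (0.2 small / 0.5 medium / 0.8 large): small effect.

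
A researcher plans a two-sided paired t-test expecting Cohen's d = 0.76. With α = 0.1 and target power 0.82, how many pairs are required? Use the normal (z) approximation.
n = 12 pairs

Sample size formula (paired t-test, normal approximation):
n = ((z_{α/2} + z_β) / d)²

z_{α/2} = 1.645 (for α = 0.1, two-sided)
z_β = 0.915 (for power = 0.82)
d = 0.76

n = ((1.645 + 0.915) / 0.76)²
n = (3.368)²
n ≈ 11.34
Round up to the next whole number: n = 12 pairs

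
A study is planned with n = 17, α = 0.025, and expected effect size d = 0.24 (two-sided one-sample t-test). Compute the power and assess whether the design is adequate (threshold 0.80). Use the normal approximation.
Power ≈ 0.11; the study is underpowered (power < 0.80)

Power calculation (one-sample t-test, normal approximation):
z_β = d · √n - z_{α/2}
z_β = 0.24 · √17 - 2.241
z_β = 0.24 · 4.123 - 2.241
z_β = -1.252

Power = Φ(z_β) = Φ(-1.252) ≈ 0.105

Effect size d = 0.24 is small by Cohen's convention (0.2/0.5/0.8).

Threshold: power ≥ 0.80 is conventionally adequate.
Power ≈ 0.11 → the study is underpowered (power < 0.80).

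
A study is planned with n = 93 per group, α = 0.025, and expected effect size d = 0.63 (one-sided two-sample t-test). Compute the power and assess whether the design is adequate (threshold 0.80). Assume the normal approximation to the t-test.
Power ≈ 0.99; the study is adequately powered (power ≥ 0.80)

Power calculation (two-sample t-test, normal approximation):
z_β = d · √(n/2) - z_α
z_β = 0.63 · √(93/2) - 1.960
z_β = 0.63 · 6.819 - 1.960
z_β = 2.336

Power = Φ(z_β) = Φ(2.336) ≈ 0.990

Effect size d = 0.63 is medium by Cohen's convention (0.2/0.5/0.8).

Threshold: power ≥ 0.80 is conventionally adequate.
Power ≈ 0.99 → the study is adequately powered (power ≥ 0.80).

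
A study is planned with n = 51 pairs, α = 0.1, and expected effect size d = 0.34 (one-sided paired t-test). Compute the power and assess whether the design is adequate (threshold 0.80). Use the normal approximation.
Power ≈ 0.87; the study is adequately powered (power ≥ 0.80)

Power calculation (paired t-test, normal approximation):
z_β = d · √n - z_α
z_β = 0.34 · √51 - 1.282
z_β = 0.34 · 7.141 - 1.282
z_β = 1.147

Power = Φ(z_β) = Φ(1.147) ≈ 0.874

Effect size d = 0.34 is small by Cohen's convention (0.2/0.5/0.8).

Threshold: power ≥ 0.80 is conventionally adequate.
Power ≈ 0.87 → the study is adequately powered (power ≥ 0.80).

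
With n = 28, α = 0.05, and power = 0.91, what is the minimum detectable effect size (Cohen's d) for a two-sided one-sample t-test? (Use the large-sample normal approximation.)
d ≈ 0.62

Minimum detectable effect (one-sample t-test, normal approximation):
d = (z_{α/2} + z_β) / √n
d = (1.960 + 1.341) / √28
d = 3.301 / 5.292
d ≈ 0.62

By Cohen's convention (0.2 small / 0.5 medium / 0.8 large): medium effect.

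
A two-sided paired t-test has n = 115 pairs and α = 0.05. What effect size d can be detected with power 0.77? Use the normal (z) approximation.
d ≈ 0.25

Minimum detectable effect (paired t-test, normal approximation):
d = (z_{α/2} + z_β) / √n
d = (1.960 + 0.739) / √115
d = 2.699 / 10.724
d ≈ 0.25

By Cohen's convention (0.2 small / 0.5 medium / 0.8 large): small effect.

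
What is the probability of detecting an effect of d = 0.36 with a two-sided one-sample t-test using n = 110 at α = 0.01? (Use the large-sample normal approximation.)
Power ≈ 0.88

Power calculation (one-sample t-test, normal approximation):
z_β = d · √n - z_{α/2}
z_β = 0.36 · √110 - 2.576
z_β = 0.36 · 10.488 - 2.576
z_β = 1.200

Power = Φ(z_β) = Φ(1.200) ≈ 0.885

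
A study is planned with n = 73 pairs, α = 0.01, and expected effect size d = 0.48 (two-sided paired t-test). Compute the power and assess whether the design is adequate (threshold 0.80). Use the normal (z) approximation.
Power ≈ 0.94; the study is adequately powered (power ≥ 0.80)

Power calculation (paired t-test, normal approximation):
z_β = d · √n - z_{α/2}
z_β = 0.48 · √73 - 2.576
z_β = 0.48 · 8.544 - 2.576
z_β = 1.525

Power = Φ(z_β) = Φ(1.525) ≈ 0.936

Effect size d = 0.48 is small by Cohen's convention (0.2/0.5/0.8).

Threshold: power ≥ 0.80 is conventionally adequate.
Power ≈ 0.94 → the study is adequately powered (power ≥ 0.80).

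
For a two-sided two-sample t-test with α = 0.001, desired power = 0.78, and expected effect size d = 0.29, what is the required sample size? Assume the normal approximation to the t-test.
n = 393 per group

Sample size formula (two-sample t-test, normal approximation):
n = 2 · ((z_{α/2} + z_β) / d)²

z_{α/2} = 3.291 (for α = 0.001, two-sided)
z_β = 0.772 (for power = 0.78)
d = 0.29

n = 2 · ((3.291 + 0.772) / 0.29)²
n = 2 · (14.010)²
n ≈ 392.56
Round up to the next whole number: n = 393 per group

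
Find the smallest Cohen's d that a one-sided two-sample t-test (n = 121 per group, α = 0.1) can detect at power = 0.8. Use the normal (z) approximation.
d ≈ 0.27

Minimum detectable effect (two-sample t-test, normal approximation):
d = (z_α + z_β) / √(n/2)
d = (1.282 + 0.842) / √(121/2)
d = 2.123 / 7.778
d ≈ 0.27

By Cohen's convention (0.2 small / 0.5 medium / 0.8 large): small effect.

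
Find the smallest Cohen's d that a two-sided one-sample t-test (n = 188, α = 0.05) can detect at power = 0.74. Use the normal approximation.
d ≈ 0.19

Minimum detectable effect (one-sample t-test, normal approximation):
d = (z_{α/2} + z_β) / √n
d = (1.960 + 0.643) / √188
d = 2.603 / 13.711
d ≈ 0.19

By Cohen's convention (0.2 small / 0.5 medium / 0.8 large): very small effect.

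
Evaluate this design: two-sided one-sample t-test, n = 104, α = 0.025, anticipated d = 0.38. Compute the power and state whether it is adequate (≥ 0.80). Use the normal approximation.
Power ≈ 0.95; the study is adequately powered (power ≥ 0.80)

Power calculation (one-sample t-test, normal approximation):
z_β = d · √n - z_{α/2}
z_β = 0.38 · √104 - 2.241
z_β = 0.38 · 10.198 - 2.241
z_β = 1.634

Power = Φ(z_β) = Φ(1.634) ≈ 0.949

Effect size d = 0.38 is small by Cohen's convention (0.2/0.5/0.8).

Threshold: power ≥ 0.80 is conventionally adequate.
Power ≈ 0.95 → the study is adequately powered (power ≥ 0.80).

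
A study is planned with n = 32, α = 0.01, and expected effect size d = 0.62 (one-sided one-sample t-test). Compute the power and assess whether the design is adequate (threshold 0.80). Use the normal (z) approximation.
Power ≈ 0.88; the study is adequately powered (power ≥ 0.80)

Power calculation (one-sample t-test, normal approximation):
z_β = d · √n - z_α
z_β = 0.62 · √32 - 2.326
z_β = 0.62 · 5.657 - 2.326
z_β = 1.181

Power = Φ(z_β) = Φ(1.181) ≈ 0.881

Effect size d = 0.62 is medium by Cohen's convention (0.2/0.5/0.8).

Threshold: power ≥ 0.80 is conventionally adequate.
Power ≈ 0.88 → the study is adequately powered (power ≥ 0.80).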